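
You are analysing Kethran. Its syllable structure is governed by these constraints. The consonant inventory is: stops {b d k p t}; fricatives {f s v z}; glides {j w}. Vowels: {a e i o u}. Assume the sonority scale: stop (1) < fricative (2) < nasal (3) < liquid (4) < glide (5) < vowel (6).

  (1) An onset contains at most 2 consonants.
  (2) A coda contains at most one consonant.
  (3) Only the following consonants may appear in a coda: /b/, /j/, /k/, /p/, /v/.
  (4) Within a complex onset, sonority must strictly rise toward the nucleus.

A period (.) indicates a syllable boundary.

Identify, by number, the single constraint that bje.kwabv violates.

bje.kwabv: syllable 2 coda /bv/ has 2 consonants (> 1).
This is a violation of constraint 2: "A coda contains at most one consonant."
The remaining constraints (1, 3, 4) are satisfied.

2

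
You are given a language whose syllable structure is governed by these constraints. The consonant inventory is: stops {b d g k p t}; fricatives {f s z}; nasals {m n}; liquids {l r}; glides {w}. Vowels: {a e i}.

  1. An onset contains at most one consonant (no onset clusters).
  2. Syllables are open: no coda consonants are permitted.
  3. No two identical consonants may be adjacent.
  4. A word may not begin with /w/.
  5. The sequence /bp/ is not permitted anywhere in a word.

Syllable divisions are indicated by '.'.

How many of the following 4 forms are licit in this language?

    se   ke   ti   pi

4

se — σ1 onset /s/, coda /∅/ ok → licit
ke — σ1 onset /k/, coda /∅/ ok → licit
ti — σ1 onset /t/, coda /∅/ ok → licit
pi — σ1 onset /p/, coda /∅/ ok → licit
Licit: se, ke, ti, pi → 4.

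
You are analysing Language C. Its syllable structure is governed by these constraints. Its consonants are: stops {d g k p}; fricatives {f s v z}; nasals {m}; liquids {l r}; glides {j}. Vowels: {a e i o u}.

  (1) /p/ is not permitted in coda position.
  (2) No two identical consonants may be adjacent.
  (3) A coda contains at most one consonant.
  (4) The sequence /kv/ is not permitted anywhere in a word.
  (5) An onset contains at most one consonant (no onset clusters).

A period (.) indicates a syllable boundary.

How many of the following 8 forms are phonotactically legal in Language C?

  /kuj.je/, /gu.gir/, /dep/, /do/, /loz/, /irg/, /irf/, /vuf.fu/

3

/kuj.je/ — violates constraint 2: adjacent identical consonants /jj/ → phonotactically illegal
/gu.gir/ — σ1 onset /g/, coda /∅/ ok; σ2 onset /g/, coda /r/ ok → phonotactically legal
/dep/ — violates constraint 1: syllable 1 coda contains /p/ → phonotactically illegal
/do/ — σ1 onset /d/, coda /∅/ ok → phonotactically legal
/loz/ — σ1 onset /l/, coda /z/ ok → phonotactically legal
/irg/ — violates constraint 3: syllable 1 coda /rg/ has 2 consonants (> 1) → phonotactically illegal
/irf/ — violates constraint 3: syllable 1 coda /rf/ has 2 consonants (> 1) → phonotactically illegal
/vuf.fu/ — violates constraint 2: adjacent identical consonants /ff/ → phonotactically illegal
Phonotactically legal: /gu.gir/, /do/, /loz/ → 3.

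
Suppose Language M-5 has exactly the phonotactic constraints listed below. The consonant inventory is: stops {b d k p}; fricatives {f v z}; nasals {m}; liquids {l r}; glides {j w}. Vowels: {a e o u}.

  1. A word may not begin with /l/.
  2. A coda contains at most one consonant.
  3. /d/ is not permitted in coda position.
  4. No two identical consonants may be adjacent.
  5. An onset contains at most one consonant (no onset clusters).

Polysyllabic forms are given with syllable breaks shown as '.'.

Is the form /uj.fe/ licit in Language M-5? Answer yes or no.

/uj.fe/ — σ1 onset /∅/, coda /j/ ok; σ2 onset /f/, coda /∅/ ok → licit

yes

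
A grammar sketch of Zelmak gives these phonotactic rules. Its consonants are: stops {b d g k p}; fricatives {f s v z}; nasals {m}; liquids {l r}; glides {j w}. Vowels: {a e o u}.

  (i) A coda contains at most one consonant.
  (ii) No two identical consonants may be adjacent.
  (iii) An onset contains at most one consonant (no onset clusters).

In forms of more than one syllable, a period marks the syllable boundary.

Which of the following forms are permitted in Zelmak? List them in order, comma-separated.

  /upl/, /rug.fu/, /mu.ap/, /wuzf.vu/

/upl/ — violates constraint (i): syllable 1 coda /pl/ has 2 consonants (> 1) → not permitted
/rug.fu/ — σ1 onset /r/, coda /g/ ok; σ2 onset /f/, coda /∅/ ok → permitted
/mu.ap/ — σ1 onset /m/, coda /∅/ ok; σ2 onset /∅/, coda /p/ ok → permitted
/wuzf.vu/ — violates constraint (i): syllable 1 coda /zf/ has 2 consonants (> 1) → not permitted

/rug.fu/, /mu.ap/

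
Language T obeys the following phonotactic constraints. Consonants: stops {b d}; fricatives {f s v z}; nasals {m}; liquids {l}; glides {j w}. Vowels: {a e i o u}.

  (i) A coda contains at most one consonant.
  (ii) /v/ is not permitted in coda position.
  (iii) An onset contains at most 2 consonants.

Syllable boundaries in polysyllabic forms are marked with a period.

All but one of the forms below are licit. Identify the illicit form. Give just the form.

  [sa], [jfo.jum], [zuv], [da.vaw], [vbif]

[zuv]

[sa] — σ1 onset /s/, coda /∅/ ok → licit
[jfo.jum] — σ1 onset /jf/ (2C), coda /∅/ ok; σ2 onset /j/, coda /m/ ok → licit
[zuv] — violates constraint (ii): syllable 1 coda contains /v/ → illicit
[da.vaw] — σ1 onset /d/, coda /∅/ ok; σ2 onset /v/, coda /w/ ok → licit
[vbif] — σ1 onset /vb/ (2C), coda /f/ ok → licit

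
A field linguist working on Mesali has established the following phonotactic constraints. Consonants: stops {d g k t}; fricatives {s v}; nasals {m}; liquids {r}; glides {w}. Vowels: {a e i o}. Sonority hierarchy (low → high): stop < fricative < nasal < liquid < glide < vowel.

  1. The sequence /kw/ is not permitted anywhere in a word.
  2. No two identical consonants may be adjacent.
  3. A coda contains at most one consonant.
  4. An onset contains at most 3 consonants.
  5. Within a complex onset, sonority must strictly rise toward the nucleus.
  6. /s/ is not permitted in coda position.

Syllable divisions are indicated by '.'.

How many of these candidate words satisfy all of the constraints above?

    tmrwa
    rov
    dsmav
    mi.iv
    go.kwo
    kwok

tmrwa — violates constraint 4: syllable 1 onset /tmrw/ has 4 consonants (> 3) → phonotactically illegal
rov — σ1 onset /r/, coda /v/ ok → phonotactically legal
dsmav — σ1 onset /dsm/ (1→2→3 rises), coda /v/ ok → phonotactically legal
mi.iv — σ1 onset /m/, coda /∅/ ok; σ2 onset /∅/, coda /v/ ok → phonotactically legal
go.kwo — violates constraint 1: contains banned sequence /kw/ → phonotactically illegal
kwok — violates constraint 1: contains banned sequence /kw/ → phonotactically illegal
Phonotactically legal: rov, dsmav, mi.iv → 3.

3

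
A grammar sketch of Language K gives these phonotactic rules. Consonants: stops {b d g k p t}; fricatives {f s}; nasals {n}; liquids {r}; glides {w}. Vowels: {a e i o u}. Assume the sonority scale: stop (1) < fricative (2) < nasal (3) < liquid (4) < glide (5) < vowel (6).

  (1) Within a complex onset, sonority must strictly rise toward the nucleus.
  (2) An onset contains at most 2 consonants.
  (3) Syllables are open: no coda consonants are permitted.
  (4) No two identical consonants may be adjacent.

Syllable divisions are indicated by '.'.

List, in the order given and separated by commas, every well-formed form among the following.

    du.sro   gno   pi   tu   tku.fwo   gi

du.sro — σ1 onset /d/, coda /∅/ ok; σ2 onset /sr/ (2→4 rises), coda /∅/ ok → well-formed
gno — σ1 onset /gn/ (1→3 rises), coda /∅/ ok → well-formed
pi — σ1 onset /p/, coda /∅/ ok → well-formed
tu — σ1 onset /t/, coda /∅/ ok → well-formed
tku.fwo — violates constraint 1: syllable 1 onset /tk/: /t/ (stop, 1) → /k/ (stop, 1) does not rise → ill-formed
gi — σ1 onset /g/, coda /∅/ ok → well-formed

du.sro, gno, pi, tu, gi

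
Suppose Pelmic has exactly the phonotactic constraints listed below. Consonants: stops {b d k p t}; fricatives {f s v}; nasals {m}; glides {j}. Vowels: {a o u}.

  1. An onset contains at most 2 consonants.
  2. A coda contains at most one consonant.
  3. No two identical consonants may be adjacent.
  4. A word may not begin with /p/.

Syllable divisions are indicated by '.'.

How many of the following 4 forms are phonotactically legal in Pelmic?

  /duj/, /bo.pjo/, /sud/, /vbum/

4

/duj/ — σ1 onset /d/, coda /j/ ok → phonotactically legal
/bo.pjo/ — σ1 onset /b/, coda /∅/ ok; σ2 onset /pj/ (2C), coda /∅/ ok → phonotactically legal
/sud/ — σ1 onset /s/, coda /d/ ok → phonotactically legal
/vbum/ — σ1 onset /vb/ (2C), coda /m/ ok → phonotactically legal
Phonotactically legal: /duj/, /bo.pjo/, /sud/, /vbum/ → 4.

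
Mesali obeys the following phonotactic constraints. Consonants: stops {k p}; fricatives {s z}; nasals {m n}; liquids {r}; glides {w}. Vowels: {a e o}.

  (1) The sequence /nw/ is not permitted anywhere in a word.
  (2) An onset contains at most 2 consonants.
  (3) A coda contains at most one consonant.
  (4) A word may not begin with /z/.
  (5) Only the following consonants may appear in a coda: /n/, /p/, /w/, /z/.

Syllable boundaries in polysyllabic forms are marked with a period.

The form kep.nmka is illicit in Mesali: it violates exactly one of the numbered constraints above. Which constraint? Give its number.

2

kep.nmka: syllable 2 onset /nmk/ has 3 consonants (> 2).
This is a violation of constraint 2: "An onset contains at most 2 consonants."
The remaining constraints (1, 3, 4, 5) are satisfied.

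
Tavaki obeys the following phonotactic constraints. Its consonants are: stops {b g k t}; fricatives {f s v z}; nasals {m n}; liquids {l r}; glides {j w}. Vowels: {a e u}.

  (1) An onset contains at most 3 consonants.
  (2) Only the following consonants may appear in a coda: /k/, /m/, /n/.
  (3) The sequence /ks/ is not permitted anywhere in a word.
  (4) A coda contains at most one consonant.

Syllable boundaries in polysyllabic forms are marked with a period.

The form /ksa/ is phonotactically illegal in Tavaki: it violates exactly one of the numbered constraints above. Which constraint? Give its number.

/ksa/: contains banned sequence /ks/.
This is a violation of constraint 3: "The sequence /ks/ is not permitted anywhere in a word."
The remaining constraints (1, 2, 4) are satisfied.

3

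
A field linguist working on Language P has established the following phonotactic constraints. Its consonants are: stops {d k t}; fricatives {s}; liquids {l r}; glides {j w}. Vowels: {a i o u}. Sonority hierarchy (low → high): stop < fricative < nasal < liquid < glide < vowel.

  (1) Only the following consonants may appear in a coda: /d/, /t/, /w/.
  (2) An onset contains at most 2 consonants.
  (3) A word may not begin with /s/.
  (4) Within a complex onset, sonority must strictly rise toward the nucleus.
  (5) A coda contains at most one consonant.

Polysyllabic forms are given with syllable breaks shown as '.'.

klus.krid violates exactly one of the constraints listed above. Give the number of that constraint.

1

klus.krid: syllable 1 coda contains /s/, which is not a licensed coda consonant.
This is a violation of constraint 1: "Only the following consonants may appear in a coda: /d/, /t/, /w/."
The remaining constraints (2, 3, 4, 5) are satisfied.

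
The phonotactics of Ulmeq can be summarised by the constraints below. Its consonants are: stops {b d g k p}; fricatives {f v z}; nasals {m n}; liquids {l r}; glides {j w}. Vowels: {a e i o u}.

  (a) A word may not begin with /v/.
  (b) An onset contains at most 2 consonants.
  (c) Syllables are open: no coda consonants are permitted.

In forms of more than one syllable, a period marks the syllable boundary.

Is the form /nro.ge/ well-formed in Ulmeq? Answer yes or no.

yes

/nro.ge/ — σ1 onset /nr/ (2C), coda /∅/ ok; σ2 onset /g/, coda /∅/ ok → well-formed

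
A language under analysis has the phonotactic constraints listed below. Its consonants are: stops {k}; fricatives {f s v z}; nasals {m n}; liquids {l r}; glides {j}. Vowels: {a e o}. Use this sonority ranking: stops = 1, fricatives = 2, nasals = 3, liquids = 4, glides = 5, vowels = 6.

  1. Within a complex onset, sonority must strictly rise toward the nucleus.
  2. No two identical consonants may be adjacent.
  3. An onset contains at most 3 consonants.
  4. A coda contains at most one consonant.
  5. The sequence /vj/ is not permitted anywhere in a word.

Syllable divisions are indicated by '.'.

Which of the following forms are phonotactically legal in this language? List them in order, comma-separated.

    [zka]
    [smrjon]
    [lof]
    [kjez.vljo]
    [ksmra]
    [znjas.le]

[zka] — violates constraint 1: syllable 1 onset /zk/: /z/ (fricative, 2) → /k/ (stop, 1) does not rise → phonotactically illegal
[smrjon] — violates constraint 3: syllable 1 onset /smrj/ has 4 consonants (> 3) → phonotactically illegal
[lof] — σ1 onset /l/, coda /f/ ok → phonotactically legal
[kjez.vljo] — σ1 onset /kj/ (1→5 rises), coda /z/ ok; σ2 onset /vlj/ (2→4→5 rises), coda /∅/ ok → phonotactically legal
[ksmra] — violates constraint 3: syllable 1 onset /ksmr/ has 4 consonants (> 3) → phonotactically illegal
[znjas.le] — σ1 onset /znj/ (2→3→5 rises), coda /s/ ok; σ2 onset /l/, coda /∅/ ok → phonotactically legal

[lof], [kjez.vljo], [znjas.le]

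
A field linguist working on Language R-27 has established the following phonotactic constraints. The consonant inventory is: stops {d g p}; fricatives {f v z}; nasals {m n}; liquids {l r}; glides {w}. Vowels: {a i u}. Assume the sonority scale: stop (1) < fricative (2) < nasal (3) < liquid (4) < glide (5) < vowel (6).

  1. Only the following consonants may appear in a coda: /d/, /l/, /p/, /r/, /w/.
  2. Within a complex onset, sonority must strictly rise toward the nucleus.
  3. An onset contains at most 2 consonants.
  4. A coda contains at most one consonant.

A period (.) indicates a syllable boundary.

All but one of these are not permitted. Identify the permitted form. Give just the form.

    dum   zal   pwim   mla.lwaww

zal

dum — violates constraint 1: syllable 1 coda contains /m/, which is not a licensed coda consonant → not permitted
zal — σ1 onset /z/, coda /l/ ok → permitted
pwim — violates constraint 1: syllable 1 coda contains /m/, which is not a licensed coda consonant → not permitted
mla.lwaww — violates constraint 4: syllable 2 coda /ww/ has 2 consonants (> 1) → not permitted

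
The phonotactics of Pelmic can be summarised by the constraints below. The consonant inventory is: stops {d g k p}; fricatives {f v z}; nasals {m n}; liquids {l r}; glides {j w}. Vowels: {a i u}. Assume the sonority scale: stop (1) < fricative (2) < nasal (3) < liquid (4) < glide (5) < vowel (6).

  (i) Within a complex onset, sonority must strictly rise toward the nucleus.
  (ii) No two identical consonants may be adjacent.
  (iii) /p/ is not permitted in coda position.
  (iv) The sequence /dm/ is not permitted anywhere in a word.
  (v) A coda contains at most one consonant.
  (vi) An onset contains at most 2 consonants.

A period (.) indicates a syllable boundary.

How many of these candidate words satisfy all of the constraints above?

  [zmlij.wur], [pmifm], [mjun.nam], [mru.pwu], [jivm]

[zmlij.wur] — violates constraint (vi): syllable 1 onset /zml/ has 3 consonants (> 2) → phonotactically illegal
[pmifm] — violates constraint (v): syllable 1 coda /fm/ has 2 consonants (> 1) → phonotactically illegal
[mjun.nam] — violates constraint (ii): adjacent identical consonants /nn/ → phonotactically illegal
[mru.pwu] — σ1 onset /mr/ (3→4 rises), coda /∅/ ok; σ2 onset /pw/ (1→5 rises), coda /∅/ ok → phonotactically legal
[jivm] — violates constraint (v): syllable 1 coda /vm/ has 2 consonants (> 1) → phonotactically illegal
Phonotactically legal: [mru.pwu] → 1.

1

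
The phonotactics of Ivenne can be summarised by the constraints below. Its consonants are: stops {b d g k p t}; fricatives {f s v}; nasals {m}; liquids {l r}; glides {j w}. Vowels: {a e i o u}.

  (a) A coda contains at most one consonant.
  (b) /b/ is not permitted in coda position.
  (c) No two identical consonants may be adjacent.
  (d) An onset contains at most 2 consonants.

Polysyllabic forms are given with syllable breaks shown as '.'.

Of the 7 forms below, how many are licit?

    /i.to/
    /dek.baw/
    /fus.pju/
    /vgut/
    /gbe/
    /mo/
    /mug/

/i.to/ — σ1 onset /∅/, coda /∅/ ok; σ2 onset /t/, coda /∅/ ok → licit
/dek.baw/ — σ1 onset /d/, coda /k/ ok; σ2 onset /b/, coda /w/ ok → licit
/fus.pju/ — σ1 onset /f/, coda /s/ ok; σ2 onset /pj/ (2C), coda /∅/ ok → licit
/vgut/ — σ1 onset /vg/ (2C), coda /t/ ok → licit
/gbe/ — σ1 onset /gb/ (2C), coda /∅/ ok → licit
/mo/ — σ1 onset /m/, coda /∅/ ok → licit
/mug/ — σ1 onset /m/, coda /g/ ok → licit
Licit: /i.to/, /dek.baw/, /fus.pju/, /vgut/, /gbe/, /mo/, /mug/ → 7.

7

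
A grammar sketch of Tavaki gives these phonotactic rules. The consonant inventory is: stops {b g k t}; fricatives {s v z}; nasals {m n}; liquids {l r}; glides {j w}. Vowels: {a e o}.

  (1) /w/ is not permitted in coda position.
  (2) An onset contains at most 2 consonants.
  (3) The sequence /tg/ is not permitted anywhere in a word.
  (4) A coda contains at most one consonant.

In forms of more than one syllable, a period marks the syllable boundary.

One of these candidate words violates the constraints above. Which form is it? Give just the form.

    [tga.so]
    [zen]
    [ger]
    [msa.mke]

[tga.so]

[tga.so] — violates constraint 3: contains banned sequence /tg/ → ill-formed
[zen] — σ1 onset /z/, coda /n/ ok → well-formed
[ger] — σ1 onset /g/, coda /r/ ok → well-formed
[msa.mke] — σ1 onset /ms/ (2C), coda /∅/ ok; σ2 onset /mk/ (2C), coda /∅/ ok → well-formed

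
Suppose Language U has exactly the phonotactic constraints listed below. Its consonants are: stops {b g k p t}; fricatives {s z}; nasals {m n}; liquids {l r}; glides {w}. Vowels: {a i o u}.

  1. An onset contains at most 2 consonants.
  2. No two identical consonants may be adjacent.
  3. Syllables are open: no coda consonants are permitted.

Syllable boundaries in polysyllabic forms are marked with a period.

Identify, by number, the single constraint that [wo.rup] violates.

[wo.rup]: syllable 2 coda /p/ has 1 consonant (> 0).
This is a violation of constraint 3: "Syllables are open: no coda consonants are permitted."
The remaining constraints (1, 2) are satisfied.

3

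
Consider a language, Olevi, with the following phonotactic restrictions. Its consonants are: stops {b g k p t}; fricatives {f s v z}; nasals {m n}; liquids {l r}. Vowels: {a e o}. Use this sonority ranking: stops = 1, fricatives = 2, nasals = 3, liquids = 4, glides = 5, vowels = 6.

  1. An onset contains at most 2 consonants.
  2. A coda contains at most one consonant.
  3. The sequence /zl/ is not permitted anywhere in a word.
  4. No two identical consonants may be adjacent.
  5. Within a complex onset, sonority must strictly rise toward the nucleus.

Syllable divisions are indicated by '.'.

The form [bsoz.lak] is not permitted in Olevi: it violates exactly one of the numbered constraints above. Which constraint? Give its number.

3

[bsoz.lak]: contains banned sequence /zl/.
This is a violation of constraint 3: "The sequence /zl/ is not permitted anywhere in a word."
The remaining constraints (1, 2, 4, 5) are satisfied.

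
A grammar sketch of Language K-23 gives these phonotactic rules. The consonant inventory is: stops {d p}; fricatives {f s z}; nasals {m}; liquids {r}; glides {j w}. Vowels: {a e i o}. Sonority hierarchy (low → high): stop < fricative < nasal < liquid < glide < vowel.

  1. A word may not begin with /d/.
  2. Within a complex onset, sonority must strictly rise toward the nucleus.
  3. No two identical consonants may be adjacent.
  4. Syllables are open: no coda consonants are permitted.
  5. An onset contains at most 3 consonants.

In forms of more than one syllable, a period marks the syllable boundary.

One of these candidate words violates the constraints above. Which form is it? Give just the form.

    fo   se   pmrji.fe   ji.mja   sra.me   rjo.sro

pmrji.fe

fo — σ1 onset /f/, coda /∅/ ok → well-formed
se — σ1 onset /s/, coda /∅/ ok → well-formed
pmrji.fe — violates constraint 5: syllable 1 onset /pmrj/ has 4 consonants (> 3) → ill-formed
ji.mja — σ1 onset /j/, coda /∅/ ok; σ2 onset /mj/ (3→5 rises), coda /∅/ ok → well-formed
sra.me — σ1 onset /sr/ (2→4 rises), coda /∅/ ok; σ2 onset /m/, coda /∅/ ok → well-formed
rjo.sro — σ1 onset /rj/ (4→5 rises), coda /∅/ ok; σ2 onset /sr/ (2→4 rises), coda /∅/ ok → well-formed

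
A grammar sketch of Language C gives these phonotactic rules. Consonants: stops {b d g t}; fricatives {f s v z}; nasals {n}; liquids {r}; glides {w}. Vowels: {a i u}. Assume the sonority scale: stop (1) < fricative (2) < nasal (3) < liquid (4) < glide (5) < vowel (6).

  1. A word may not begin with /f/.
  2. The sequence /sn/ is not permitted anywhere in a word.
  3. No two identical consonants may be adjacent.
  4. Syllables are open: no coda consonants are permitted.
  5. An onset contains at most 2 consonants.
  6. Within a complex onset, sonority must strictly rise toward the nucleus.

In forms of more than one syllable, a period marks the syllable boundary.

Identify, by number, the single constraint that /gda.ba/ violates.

6

/gda.ba/: syllable 1 onset /gd/: /g/ (stop, 1) → /d/ (stop, 1) does not rise.
This is a violation of constraint 6: "Within a complex onset, sonority must strictly rise toward the nucleus."
The remaining constraints (1, 2, 3, 4, 5) are satisfied.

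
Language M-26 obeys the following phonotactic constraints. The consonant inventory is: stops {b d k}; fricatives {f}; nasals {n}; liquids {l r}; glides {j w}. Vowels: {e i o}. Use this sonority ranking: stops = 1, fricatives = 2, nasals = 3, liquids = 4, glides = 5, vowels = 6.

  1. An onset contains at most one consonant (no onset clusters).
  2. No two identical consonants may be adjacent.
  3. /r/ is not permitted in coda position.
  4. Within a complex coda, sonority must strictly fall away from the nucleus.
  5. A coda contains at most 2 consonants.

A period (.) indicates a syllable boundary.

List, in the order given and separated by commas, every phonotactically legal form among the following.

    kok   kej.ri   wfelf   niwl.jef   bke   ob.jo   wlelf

kok, kej.ri, niwl.jef, ob.jo

kok — σ1 onset /k/, coda /k/ ok → phonotactically legal
kej.ri — σ1 onset /k/, coda /j/ ok; σ2 onset /r/, coda /∅/ ok → phonotactically legal
wfelf — violates constraint 1: syllable 1 onset /wf/ has 2 consonants (> 1) → phonotactically illegal
niwl.jef — σ1 onset /n/, coda /wl/ (5→4 falls) ok; σ2 onset /j/, coda /f/ ok → phonotactically legal
bke — violates constraint 1: syllable 1 onset /bk/ has 2 consonants (> 1) → phonotactically illegal
ob.jo — σ1 onset /∅/, coda /b/ ok; σ2 onset /j/, coda /∅/ ok → phonotactically legal
wlelf — violates constraint 1: syllable 1 onset /wl/ has 2 consonants (> 1) → phonotactically illegal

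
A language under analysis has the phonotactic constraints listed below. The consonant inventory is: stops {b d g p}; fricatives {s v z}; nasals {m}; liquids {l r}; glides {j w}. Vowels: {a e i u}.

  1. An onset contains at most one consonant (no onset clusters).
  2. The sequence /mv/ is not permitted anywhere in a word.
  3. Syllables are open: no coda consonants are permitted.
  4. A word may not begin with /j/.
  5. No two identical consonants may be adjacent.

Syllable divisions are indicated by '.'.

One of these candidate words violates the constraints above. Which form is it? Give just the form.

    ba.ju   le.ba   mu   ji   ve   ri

ji

ba.ju — σ1 onset /b/, coda /∅/ ok; σ2 onset /j/, coda /∅/ ok → licit
le.ba — σ1 onset /l/, coda /∅/ ok; σ2 onset /b/, coda /∅/ ok → licit
mu — σ1 onset /m/, coda /∅/ ok → licit
ji — violates constraint 4: word begins with /j/ → illicit
ve — σ1 onset /v/, coda /∅/ ok → licit
ri — σ1 onset /r/, coda /∅/ ok → licit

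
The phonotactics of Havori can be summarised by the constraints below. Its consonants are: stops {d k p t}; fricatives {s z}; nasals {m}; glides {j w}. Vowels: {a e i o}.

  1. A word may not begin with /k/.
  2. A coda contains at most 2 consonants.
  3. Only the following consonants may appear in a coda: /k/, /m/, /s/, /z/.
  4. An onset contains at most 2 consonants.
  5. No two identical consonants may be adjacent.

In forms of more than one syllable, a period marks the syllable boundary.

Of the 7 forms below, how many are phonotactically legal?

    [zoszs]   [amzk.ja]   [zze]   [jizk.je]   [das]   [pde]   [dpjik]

3

[zoszs] — violates constraint 2: syllable 1 coda /szs/ has 3 consonants (> 2) → phonotactically illegal
[amzk.ja] — violates constraint 2: syllable 1 coda /mzk/ has 3 consonants (> 2) → phonotactically illegal
[zze] — violates constraint 5: adjacent identical consonants /zz/ → phonotactically illegal
[jizk.je] — σ1 onset /j/, coda /zk/ (2C) ok; σ2 onset /j/, coda /∅/ ok → phonotactically legal
[das] — σ1 onset /d/, coda /s/ ok → phonotactically legal
[pde] — σ1 onset /pd/ (2C), coda /∅/ ok → phonotactically legal
[dpjik] — violates constraint 4: syllable 1 onset /dpj/ has 3 consonants (> 2) → phonotactically illegal
Phonotactically legal: [jizk.je], [das], [pde] → 3.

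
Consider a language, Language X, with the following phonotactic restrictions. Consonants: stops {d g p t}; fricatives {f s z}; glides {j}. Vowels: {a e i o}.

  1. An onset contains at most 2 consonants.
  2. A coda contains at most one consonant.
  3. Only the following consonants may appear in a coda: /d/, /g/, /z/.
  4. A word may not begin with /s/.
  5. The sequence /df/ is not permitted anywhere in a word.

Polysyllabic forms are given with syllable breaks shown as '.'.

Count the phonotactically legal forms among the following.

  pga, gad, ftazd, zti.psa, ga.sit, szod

3

pga — σ1 onset /pg/ (2C), coda /∅/ ok → phonotactically legal
gad — σ1 onset /g/, coda /d/ ok → phonotactically legal
ftazd — violates constraint 2: syllable 1 coda /zd/ has 2 consonants (> 1) → phonotactically illegal
zti.psa — σ1 onset /zt/ (2C), coda /∅/ ok; σ2 onset /ps/ (2C), coda /∅/ ok → phonotactically legal
ga.sit — violates constraint 3: syllable 2 coda contains /t/, which is not a licensed coda consonant → phonotactically illegal
szod — violates constraint 4: word begins with /s/ → phonotactically illegal
Phonotactically legal: pga, gad, zti.psa → 3.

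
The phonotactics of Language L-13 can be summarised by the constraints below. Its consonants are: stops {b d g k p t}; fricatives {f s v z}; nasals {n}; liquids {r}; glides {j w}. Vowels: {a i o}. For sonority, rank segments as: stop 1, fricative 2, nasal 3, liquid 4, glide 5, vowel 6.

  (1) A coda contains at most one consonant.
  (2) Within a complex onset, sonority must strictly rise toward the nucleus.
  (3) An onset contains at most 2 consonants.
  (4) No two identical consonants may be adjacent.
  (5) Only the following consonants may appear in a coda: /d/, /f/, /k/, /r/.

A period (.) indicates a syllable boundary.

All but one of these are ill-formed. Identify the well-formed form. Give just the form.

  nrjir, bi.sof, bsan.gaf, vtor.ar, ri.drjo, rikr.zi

bi.sof

nrjir — violates constraint 3: syllable 1 onset /nrj/ has 3 consonants (> 2) → ill-formed
bi.sof — σ1 onset /b/, coda /∅/ ok; σ2 onset /s/, coda /f/ ok → well-formed
bsan.gaf — violates constraint 5: syllable 1 coda contains /n/, which is not a licensed coda consonant → ill-formed
vtor.ar — violates constraint 2: syllable 1 onset /vt/: /v/ (fricative, 2) → /t/ (stop, 1) does not rise → ill-formed
ri.drjo — violates constraint 3: syllable 2 onset /drj/ has 3 consonants (> 2) → ill-formed
rikr.zi — violates constraint 1: syllable 1 coda /kr/ has 2 consonants (> 1) → ill-formed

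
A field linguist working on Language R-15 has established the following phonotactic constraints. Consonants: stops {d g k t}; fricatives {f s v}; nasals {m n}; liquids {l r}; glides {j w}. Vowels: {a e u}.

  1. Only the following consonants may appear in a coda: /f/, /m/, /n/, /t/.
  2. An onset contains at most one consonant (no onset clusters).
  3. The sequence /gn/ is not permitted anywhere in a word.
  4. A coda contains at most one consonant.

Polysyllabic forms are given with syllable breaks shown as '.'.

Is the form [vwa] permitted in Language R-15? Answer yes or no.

no

[vwa] — violates constraint 2: syllable 1 onset /vw/ has 2 consonants (> 1) → not permitted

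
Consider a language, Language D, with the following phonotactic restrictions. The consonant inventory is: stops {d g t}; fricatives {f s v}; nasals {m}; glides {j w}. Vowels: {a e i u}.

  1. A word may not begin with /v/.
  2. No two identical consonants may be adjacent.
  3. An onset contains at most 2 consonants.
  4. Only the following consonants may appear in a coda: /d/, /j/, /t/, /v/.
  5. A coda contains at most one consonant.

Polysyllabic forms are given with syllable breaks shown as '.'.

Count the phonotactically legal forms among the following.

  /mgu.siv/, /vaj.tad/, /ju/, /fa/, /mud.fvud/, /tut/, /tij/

6

/mgu.siv/ — σ1 onset /mg/ (2C), coda /∅/ ok; σ2 onset /s/, coda /v/ ok → phonotactically legal
/vaj.tad/ — violates constraint 1: word begins with /v/ → phonotactically illegal
/ju/ — σ1 onset /j/, coda /∅/ ok → phonotactically legal
/fa/ — σ1 onset /f/, coda /∅/ ok → phonotactically legal
/mud.fvud/ — σ1 onset /m/, coda /d/ ok; σ2 onset /fv/ (2C), coda /d/ ok → phonotactically legal
/tut/ — σ1 onset /t/, coda /t/ ok → phonotactically legal
/tij/ — σ1 onset /t/, coda /j/ ok → phonotactically legal
Phonotactically legal: /mgu.siv/, /ju/, /fa/, /mud.fvud/, /tut/, /tij/ → 6.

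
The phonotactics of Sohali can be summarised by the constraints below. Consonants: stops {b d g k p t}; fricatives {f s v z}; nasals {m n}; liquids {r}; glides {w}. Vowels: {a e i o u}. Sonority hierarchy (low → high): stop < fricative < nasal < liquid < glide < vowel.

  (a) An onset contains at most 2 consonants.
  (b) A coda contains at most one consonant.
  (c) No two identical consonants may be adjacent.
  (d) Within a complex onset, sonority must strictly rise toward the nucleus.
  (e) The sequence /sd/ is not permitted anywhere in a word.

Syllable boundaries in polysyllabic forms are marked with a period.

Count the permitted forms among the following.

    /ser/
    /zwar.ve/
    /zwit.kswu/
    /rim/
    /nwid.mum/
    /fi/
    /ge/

/ser/ — σ1 onset /s/, coda /r/ ok → permitted
/zwar.ve/ — σ1 onset /zw/ (2→5 rises), coda /r/ ok; σ2 onset /v/, coda /∅/ ok → permitted
/zwit.kswu/ — violates constraint (a): syllable 2 onset /ksw/ has 3 consonants (> 2) → not permitted
/rim/ — σ1 onset /r/, coda /m/ ok → permitted
/nwid.mum/ — σ1 onset /nw/ (3→5 rises), coda /d/ ok; σ2 onset /m/, coda /m/ ok → permitted
/fi/ — σ1 onset /f/, coda /∅/ ok → permitted
/ge/ — σ1 onset /g/, coda /∅/ ok → permitted
Permitted: /ser/, /zwar.ve/, /rim/, /nwid.mum/, /fi/, /ge/ → 6.

6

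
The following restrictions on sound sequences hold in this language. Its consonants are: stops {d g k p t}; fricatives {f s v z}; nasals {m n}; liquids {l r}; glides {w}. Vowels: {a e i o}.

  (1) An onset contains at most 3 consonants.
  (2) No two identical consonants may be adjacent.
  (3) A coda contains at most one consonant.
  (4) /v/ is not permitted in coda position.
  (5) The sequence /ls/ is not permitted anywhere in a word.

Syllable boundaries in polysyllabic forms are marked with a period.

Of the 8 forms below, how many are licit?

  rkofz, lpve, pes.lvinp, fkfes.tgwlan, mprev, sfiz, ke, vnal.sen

3

rkofz — violates constraint 3: syllable 1 coda /fz/ has 2 consonants (> 1) → illicit
lpve — σ1 onset /lpv/ (3C), coda /∅/ ok → licit
pes.lvinp — violates constraint 3: syllable 2 coda /np/ has 2 consonants (> 1) → illicit
fkfes.tgwlan — violates constraint 1: syllable 2 onset /tgwl/ has 4 consonants (> 3) → illicit
mprev — violates constraint 4: syllable 1 coda contains /v/ → illicit
sfiz — σ1 onset /sf/ (2C), coda /z/ ok → licit
ke — σ1 onset /k/, coda /∅/ ok → licit
vnal.sen — violates constraint 5: contains banned sequence /ls/ → illicit
Licit: lpve, sfiz, ke → 3.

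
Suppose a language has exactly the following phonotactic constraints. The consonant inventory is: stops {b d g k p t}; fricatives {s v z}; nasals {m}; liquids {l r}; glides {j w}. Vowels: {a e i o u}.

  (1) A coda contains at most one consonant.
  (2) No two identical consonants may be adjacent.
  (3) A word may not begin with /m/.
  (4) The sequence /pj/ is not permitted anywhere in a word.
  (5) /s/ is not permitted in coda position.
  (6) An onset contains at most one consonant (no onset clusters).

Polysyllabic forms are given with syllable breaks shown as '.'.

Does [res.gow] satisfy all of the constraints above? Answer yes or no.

[res.gow] — violates constraint 5: syllable 1 coda contains /s/ → illicit

no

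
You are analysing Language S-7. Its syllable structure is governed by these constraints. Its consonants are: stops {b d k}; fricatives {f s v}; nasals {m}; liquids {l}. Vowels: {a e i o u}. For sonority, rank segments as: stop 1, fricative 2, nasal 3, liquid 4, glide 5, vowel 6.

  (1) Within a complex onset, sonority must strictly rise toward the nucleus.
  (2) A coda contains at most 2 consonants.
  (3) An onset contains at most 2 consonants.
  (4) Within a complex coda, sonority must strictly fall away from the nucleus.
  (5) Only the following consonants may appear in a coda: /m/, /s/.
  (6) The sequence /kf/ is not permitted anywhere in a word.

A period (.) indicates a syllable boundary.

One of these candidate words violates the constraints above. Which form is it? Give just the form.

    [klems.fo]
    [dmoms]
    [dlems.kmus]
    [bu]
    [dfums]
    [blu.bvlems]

[klems.fo] — σ1 onset /kl/ (1→4 rises), coda /ms/ (3→2 falls) ok; σ2 onset /f/, coda /∅/ ok → well-formed
[dmoms] — σ1 onset /dm/ (1→3 rises), coda /ms/ (3→2 falls) ok → well-formed
[dlems.kmus] — σ1 onset /dl/ (1→4 rises), coda /ms/ (3→2 falls) ok; σ2 onset /km/ (1→3 rises), coda /s/ ok → well-formed
[bu] — σ1 onset /b/, coda /∅/ ok → well-formed
[dfums] — σ1 onset /df/ (1→2 rises), coda /ms/ (3→2 falls) ok → well-formed
[blu.bvlems] — violates constraint 3: syllable 2 onset /bvl/ has 3 consonants (> 2) → ill-formed

[blu.bvlems]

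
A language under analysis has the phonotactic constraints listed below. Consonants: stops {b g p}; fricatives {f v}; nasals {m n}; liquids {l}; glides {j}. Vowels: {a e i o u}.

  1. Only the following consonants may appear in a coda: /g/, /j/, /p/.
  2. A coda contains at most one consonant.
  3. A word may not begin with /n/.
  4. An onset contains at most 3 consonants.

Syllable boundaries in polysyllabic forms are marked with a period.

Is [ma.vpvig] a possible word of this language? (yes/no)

yes

[ma.vpvig] — σ1 onset /m/, coda /∅/ ok; σ2 onset /vpv/ (3C), coda /g/ ok → well-formed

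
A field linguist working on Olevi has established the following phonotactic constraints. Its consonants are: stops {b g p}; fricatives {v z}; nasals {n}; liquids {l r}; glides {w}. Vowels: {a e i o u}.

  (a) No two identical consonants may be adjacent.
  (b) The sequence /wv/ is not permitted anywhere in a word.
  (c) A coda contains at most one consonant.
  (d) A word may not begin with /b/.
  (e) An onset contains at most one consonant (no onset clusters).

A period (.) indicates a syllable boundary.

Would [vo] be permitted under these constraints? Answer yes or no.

[vo] — σ1 onset /v/, coda /∅/ ok → permitted

yes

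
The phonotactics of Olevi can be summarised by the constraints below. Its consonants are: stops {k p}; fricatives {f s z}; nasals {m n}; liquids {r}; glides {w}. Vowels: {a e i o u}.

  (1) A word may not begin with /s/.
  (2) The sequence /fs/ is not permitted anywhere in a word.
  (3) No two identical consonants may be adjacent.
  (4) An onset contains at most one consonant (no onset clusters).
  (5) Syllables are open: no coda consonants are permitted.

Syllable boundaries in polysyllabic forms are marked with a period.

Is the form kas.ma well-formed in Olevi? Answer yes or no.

kas.ma — violates constraint 5: syllable 1 coda /s/ has 1 consonant (> 0) → ill-formed

no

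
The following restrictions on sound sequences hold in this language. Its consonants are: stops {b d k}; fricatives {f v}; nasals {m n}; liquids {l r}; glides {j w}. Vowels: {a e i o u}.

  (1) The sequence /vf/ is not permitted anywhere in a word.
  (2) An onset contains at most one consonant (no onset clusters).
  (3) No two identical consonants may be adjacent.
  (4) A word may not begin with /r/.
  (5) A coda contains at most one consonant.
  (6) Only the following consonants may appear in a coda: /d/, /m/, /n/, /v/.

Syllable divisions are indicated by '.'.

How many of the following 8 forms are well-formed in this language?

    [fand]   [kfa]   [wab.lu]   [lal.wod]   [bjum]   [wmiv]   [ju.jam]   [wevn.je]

[fand] — violates constraint 5: syllable 1 coda /nd/ has 2 consonants (> 1) → ill-formed
[kfa] — violates constraint 2: syllable 1 onset /kf/ has 2 consonants (> 1) → ill-formed
[wab.lu] — violates constraint 6: syllable 1 coda contains /b/, which is not a licensed coda consonant → ill-formed
[lal.wod] — violates constraint 6: syllable 1 coda contains /l/, which is not a licensed coda consonant → ill-formed
[bjum] — violates constraint 2: syllable 1 onset /bj/ has 2 consonants (> 1) → ill-formed
[wmiv] — violates constraint 2: syllable 1 onset /wm/ has 2 consonants (> 1) → ill-formed
[ju.jam] — σ1 onset /j/, coda /∅/ ok; σ2 onset /j/, coda /m/ ok → well-formed
[wevn.je] — violates constraint 5: syllable 1 coda /vn/ has 2 consonants (> 1) → ill-formed
Well-formed: [ju.jam] → 1.

1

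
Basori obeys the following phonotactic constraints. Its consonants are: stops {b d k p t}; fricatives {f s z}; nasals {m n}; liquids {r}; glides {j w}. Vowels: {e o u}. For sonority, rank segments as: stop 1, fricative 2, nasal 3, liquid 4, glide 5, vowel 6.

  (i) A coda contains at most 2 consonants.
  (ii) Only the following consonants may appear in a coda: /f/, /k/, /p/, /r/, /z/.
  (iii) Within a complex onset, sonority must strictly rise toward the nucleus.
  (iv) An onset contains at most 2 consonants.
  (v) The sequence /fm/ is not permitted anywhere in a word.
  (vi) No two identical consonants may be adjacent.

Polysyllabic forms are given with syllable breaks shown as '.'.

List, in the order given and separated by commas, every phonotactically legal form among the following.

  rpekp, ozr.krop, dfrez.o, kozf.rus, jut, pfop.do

rpekp — violates constraint (iii): syllable 1 onset /rp/: /r/ (liquid, 4) → /p/ (stop, 1) does not rise → phonotactically illegal
ozr.krop — σ1 onset /∅/, coda /zr/ (2C) ok; σ2 onset /kr/ (1→4 rises), coda /p/ ok → phonotactically legal
dfrez.o — violates constraint (iv): syllable 1 onset /dfr/ has 3 consonants (> 2) → phonotactically illegal
kozf.rus — violates constraint (ii): syllable 2 coda contains /s/, which is not a licensed coda consonant → phonotactically illegal
jut — violates constraint (ii): syllable 1 coda contains /t/, which is not a licensed coda consonant → phonotactically illegal
pfop.do — σ1 onset /pf/ (1→2 rises), coda /p/ ok; σ2 onset /d/, coda /∅/ ok → phonotactically legal

ozr.krop, pfop.do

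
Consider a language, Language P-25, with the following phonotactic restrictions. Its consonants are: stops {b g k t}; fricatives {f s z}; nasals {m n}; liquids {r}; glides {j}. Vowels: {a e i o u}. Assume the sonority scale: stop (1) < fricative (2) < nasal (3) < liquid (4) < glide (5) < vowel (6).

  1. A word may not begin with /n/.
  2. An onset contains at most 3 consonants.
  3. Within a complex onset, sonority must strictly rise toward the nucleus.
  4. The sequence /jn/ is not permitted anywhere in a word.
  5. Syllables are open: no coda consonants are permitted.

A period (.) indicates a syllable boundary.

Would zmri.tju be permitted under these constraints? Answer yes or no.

zmri.tju — σ1 onset /zmr/ (2→3→4 rises), coda /∅/ ok; σ2 onset /tj/ (1→5 rises), coda /∅/ ok → permitted

yes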